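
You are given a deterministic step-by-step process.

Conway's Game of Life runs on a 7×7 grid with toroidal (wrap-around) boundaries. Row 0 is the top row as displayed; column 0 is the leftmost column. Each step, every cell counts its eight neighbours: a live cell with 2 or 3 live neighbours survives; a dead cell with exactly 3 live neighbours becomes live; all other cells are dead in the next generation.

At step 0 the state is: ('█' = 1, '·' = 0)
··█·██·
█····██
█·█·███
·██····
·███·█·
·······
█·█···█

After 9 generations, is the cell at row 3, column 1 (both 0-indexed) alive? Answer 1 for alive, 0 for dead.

t=0: ··█·██·
█····██
█·█·███
·██····
·███·█·
·······
█·█···█
t=1: ···██··
█······
··███··
·······
·█·█···
█··█··█
·█·█·██
t=2: █·█████
··█····
···█···
····█··
█·█····
·█·█·██
···█·██
t=3: ███····
·██··██
···█···
···█···
███████
·█·█·█·
·█·····
t=4: ······█
···█··█
···██··
██···██
██···██
···█·█·
·······
t=5: ·······
···███·
··███··
·██····
·██····
█···██·
·······
t=6: ····█··
··█··█·
·█···█·
·······
█·██···
·█·····
·······
t=7: ·······
····██·
·······
·██····
·██····
·██····
·······
t=8: ·······
·······
·······
·██····
█··█···
·██····
·······
t=9: ·······
·······
·······
·██····
█··█···
·██····
·······

1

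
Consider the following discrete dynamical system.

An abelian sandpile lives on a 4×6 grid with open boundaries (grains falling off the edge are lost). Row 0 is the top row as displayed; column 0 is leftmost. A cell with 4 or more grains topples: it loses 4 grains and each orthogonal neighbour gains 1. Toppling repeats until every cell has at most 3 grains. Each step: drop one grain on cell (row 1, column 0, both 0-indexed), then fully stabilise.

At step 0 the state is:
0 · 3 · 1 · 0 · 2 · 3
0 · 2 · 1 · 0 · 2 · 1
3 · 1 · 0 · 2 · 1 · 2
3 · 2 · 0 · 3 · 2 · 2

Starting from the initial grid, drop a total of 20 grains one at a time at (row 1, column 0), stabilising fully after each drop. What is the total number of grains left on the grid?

step 0: 0 · 3 · 1 · 0 · 2 · 3
0 · 2 · 1 · 0 · 2 · 1
3 · 1 · 0 · 2 · 1 · 2
3 · 2 · 0 · 3 · 2 · 2
step 1: 0 · 3 · 1 · 0 · 2 · 3
1 · 2 · 1 · 0 · 2 · 1
3 · 1 · 0 · 2 · 1 · 2
3 · 2 · 0 · 3 · 2 · 2
step 2: 0 · 3 · 1 · 0 · 2 · 3
2 · 2 · 1 · 0 · 2 · 1
3 · 1 · 0 · 2 · 1 · 2
3 · 2 · 0 · 3 · 2 · 2
step 3: 0 · 3 · 1 · 0 · 2 · 3
3 · 2 · 1 · 0 · 2 · 1
3 · 1 · 0 · 2 · 1 · 2
3 · 2 · 0 · 3 · 2 · 2
step 4: 1 · 3 · 1 · 0 · 2 · 3
1 · 3 · 1 · 0 · 2 · 1
1 · 2 · 0 · 2 · 1 · 2
0 · 3 · 0 · 3 · 2 · 2
step 5: 1 · 3 · 1 · 0 · 2 · 3
2 · 3 · 1 · 0 · 2 · 1
1 · 2 · 0 · 2 · 1 · 2
0 · 3 · 0 · 3 · 2 · 2
step 6: 1 · 3 · 1 · 0 · 2 · 3
3 · 3 · 1 · 0 · 2 · 1
1 · 2 · 0 · 2 · 1 · 2
0 · 3 · 0 · 3 · 2 · 2
step 7: 3 · 0 · 2 · 0 · 2 · 3
1 · 1 · 2 · 0 · 2 · 1
2 · 3 · 0 · 2 · 1 · 2
0 · 3 · 0 · 3 · 2 · 2
step 8: 3 · 0 · 2 · 0 · 2 · 3
2 · 1 · 2 · 0 · 2 · 1
2 · 3 · 0 · 2 · 1 · 2
0 · 3 · 0 · 3 · 2 · 2
step 9: 3 · 0 · 2 · 0 · 2 · 3
3 · 1 · 2 · 0 · 2 · 1
2 · 3 · 0 · 2 · 1 · 2
0 · 3 · 0 · 3 · 2 · 2
step 10: 0 · 1 · 2 · 0 · 2 · 3
1 · 2 · 2 · 0 · 2 · 1
3 · 3 · 0 · 2 · 1 · 2
0 · 3 · 0 · 3 · 2 · 2
step 11: 0 · 1 · 2 · 0 · 2 · 3
2 · 2 · 2 · 0 · 2 · 1
3 · 3 · 0 · 2 · 1 · 2
0 · 3 · 0 · 3 · 2 · 2
step 12: 0 · 1 · 2 · 0 · 2 · 3
3 · 2 · 2 · 0 · 2 · 1
3 · 3 · 0 · 2 · 1 · 2
0 · 3 · 0 · 3 · 2 · 2
step 13: 1 · 2 · 2 · 0 · 2 · 3
2 · 0 · 3 · 0 · 2 · 1
1 · 2 · 1 · 2 · 1 · 2
2 · 0 · 1 · 3 · 2 · 2
step 14: 1 · 2 · 2 · 0 · 2 · 3
3 · 0 · 3 · 0 · 2 · 1
1 · 2 · 1 · 2 · 1 · 2
2 · 0 · 1 · 3 · 2 · 2
step 15: 2 · 2 · 2 · 0 · 2 · 3
0 · 1 · 3 · 0 · 2 · 1
2 · 2 · 1 · 2 · 1 · 2
2 · 0 · 1 · 3 · 2 · 2
step 16: 2 · 2 · 2 · 0 · 2 · 3
1 · 1 · 3 · 0 · 2 · 1
2 · 2 · 1 · 2 · 1 · 2
2 · 0 · 1 · 3 · 2 · 2
step 17: 2 · 2 · 2 · 0 · 2 · 3
2 · 1 · 3 · 0 · 2 · 1
2 · 2 · 1 · 2 · 1 · 2
2 · 0 · 1 · 3 · 2 · 2
step 18: 2 · 2 · 2 · 0 · 2 · 3
3 · 1 · 3 · 0 · 2 · 1
2 · 2 · 1 · 2 · 1 · 2
2 · 0 · 1 · 3 · 2 · 2
step 19: 3 · 2 · 2 · 0 · 2 · 3
0 · 2 · 3 · 0 · 2 · 1
3 · 2 · 1 · 2 · 1 · 2
2 · 0 · 1 · 3 · 2 · 2
step 20: 3 · 2 · 2 · 0 · 2 · 3
1 · 2 · 3 · 0 · 2 · 1
3 · 2 · 1 · 2 · 1 · 2
2 · 0 · 1 · 3 · 2 · 2

42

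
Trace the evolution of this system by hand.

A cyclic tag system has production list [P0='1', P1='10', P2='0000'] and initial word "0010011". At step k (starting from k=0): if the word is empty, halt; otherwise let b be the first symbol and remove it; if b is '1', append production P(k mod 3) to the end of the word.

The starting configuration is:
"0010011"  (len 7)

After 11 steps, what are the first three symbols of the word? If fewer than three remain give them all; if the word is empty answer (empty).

k=0  "0010011"  (len 7)
k=1  "010011"  (len 6)
k=2  "10011"  (len 5)
k=3  "00110000"  (len 8)
k=4  "0110000"  (len 7)
k=5  "110000"  (len 6)
k=6  "100000000"  (len 9)
k=7  "000000001"  (len 9)
k=8  "00000001"  (len 8)
k=9  "0000001"  (len 7)
k=10  "000001"  (len 6)
k=11  "00001"  (len 5)

000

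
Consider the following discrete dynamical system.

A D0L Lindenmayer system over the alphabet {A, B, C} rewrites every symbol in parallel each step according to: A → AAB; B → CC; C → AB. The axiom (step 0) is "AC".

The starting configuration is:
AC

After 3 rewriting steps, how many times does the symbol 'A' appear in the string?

16

t=0: AC
t=1: AABAB
t=2: AABAABCCAABCC
t=3: AABAABCCAABAABCCABABAABAABCCABAB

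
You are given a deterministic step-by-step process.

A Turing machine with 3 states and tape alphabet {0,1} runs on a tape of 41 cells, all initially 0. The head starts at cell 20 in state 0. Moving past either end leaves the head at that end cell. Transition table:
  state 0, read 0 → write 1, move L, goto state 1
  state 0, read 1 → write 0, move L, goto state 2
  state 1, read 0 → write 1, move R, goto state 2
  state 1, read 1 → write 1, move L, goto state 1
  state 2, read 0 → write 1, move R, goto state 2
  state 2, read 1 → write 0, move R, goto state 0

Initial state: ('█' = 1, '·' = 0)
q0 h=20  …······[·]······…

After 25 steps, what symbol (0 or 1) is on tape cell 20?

1

k=0  q0 h=20  …······[·]······…
k=1  q1 h=19  …······[·]█·····…
k=2  q2 h=20  …·····█[█]······…
k=3  q0 h=21  …····█·[·]······…
k=4  q1 h=20  …·····█[·]█·····…
k=5  q2 h=21  …····██[█]······…
k=6  q0 h=22  …···██·[·]······…
k=7  q1 h=21  …····██[·]█·····…
k=8  q2 h=22  …···███[█]······…
k=9  q0 h=23  …··███·[·]······…
k=10  q1 h=22  …···███[·]█·····…
k=11  q2 h=23  …··████[█]······…
k=12  q0 h=24  …·████·[·]······…
k=13  q1 h=23  …··████[·]█·····…
k=14  q2 h=24  …·█████[█]······…
k=15  q0 h=25  …█████·[·]······…
k=16  q1 h=24  …·█████[·]█·····…
k=17  q2 h=25  …██████[█]······…
k=18  q0 h=26  …█████·[·]······…
k=19  q1 h=25  …██████[·]█·····…
k=20  q2 h=26  …██████[█]······…
k=21  q0 h=27  …█████·[·]······…
k=22  q1 h=26  …██████[·]█·····…
k=23  q2 h=27  …██████[█]······…
k=24  q0 h=28  …█████·[·]······…
k=25  q1 h=27  …██████[·]█·····…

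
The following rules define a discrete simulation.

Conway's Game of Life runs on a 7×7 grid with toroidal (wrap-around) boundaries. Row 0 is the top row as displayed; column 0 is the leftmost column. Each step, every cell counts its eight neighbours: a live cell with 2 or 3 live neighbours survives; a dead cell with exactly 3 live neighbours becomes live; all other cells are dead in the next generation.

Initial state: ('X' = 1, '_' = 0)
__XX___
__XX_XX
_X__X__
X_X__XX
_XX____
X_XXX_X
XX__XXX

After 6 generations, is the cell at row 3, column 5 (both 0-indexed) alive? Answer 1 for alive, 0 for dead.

k=0  __XX___
__XX_XX
_X__X__
X_X__XX
_XX____
X_XXX_X
XX__XXX
k=1  _______
_X___X_
_X__X__
X_XX_XX
____X__
____X__
_______
k=2  _______
_______
_X_XX__
XXXX_XX
____X_X
_______
_______
k=3  _______
_______
_X_XXXX
_X____X
_XXXX_X
_______
_______
k=4  _______
____XX_
__X_XXX
_X____X
_XXX_X_
__XX___
_______
k=5  _______
___XX_X
X__XX_X
_X____X
XX_XX__
_X_XX__
_______
k=6  _______
X__XX_X
__XXX_X
_X____X
_X_XXX_
XX_XX__
_______

0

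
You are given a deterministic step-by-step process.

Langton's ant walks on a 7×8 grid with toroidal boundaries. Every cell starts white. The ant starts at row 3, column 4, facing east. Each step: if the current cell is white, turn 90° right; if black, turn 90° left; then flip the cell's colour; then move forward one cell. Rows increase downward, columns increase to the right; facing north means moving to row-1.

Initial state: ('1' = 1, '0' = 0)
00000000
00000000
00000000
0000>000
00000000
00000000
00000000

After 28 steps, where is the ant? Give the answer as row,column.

1,2

[0] 00000000
00000000
00000000
0000>000
00000000
00000000
00000000
[1] 00000000
00000000
00000000
00001000
0000v000
00000000
00000000
[2] 00000000
00000000
00000000
00001000
000<1000
00000000
00000000
[3] 00000000
00000000
00000000
000^1000
00011000
00000000
00000000
[4] 00000000
00000000
00000000
0001>000
00011000
00000000
00000000
[5] 00000000
00000000
0000^000
00010000
00011000
00000000
00000000
[6] 00000000
00000000
00001>00
00010000
00011000
00000000
00000000
[7] 00000000
00000000
00001100
00010v00
00011000
00000000
00000000
[8] 00000000
00000000
00001100
0001<100
00011000
00000000
00000000
[9] 00000000
00000000
0000^100
00011100
00011000
00000000
00000000
[10] 00000000
00000000
000<0100
00011100
00011000
00000000
00000000
[11] 00000000
000^0000
00010100
00011100
00011000
00000000
00000000
[12] 00000000
0001>000
00010100
00011100
00011000
00000000
00000000
[13] 00000000
00011000
0001v100
00011100
00011000
00000000
00000000
[14] 00000000
00011000
000<1100
00011100
00011000
00000000
00000000
[15] 00000000
00011000
00001100
000v1100
00011000
00000000
00000000
[16] 00000000
00011000
00001100
0000>100
00011000
00000000
00000000
[17] 00000000
00011000
0000^100
00000100
00011000
00000000
00000000
[18] 00000000
00011000
000<0100
00000100
00011000
00000000
00000000
[19] 00000000
000^1000
00010100
00000100
00011000
00000000
00000000
[20] 00000000
00<01000
00010100
00000100
00011000
00000000
00000000
[21] 00^00000
00101000
00010100
00000100
00011000
00000000
00000000
[22] 001>0000
00101000
00010100
00000100
00011000
00000000
00000000
[23] 00110000
001v1000
00010100
00000100
00011000
00000000
00000000
[24] 00110000
00<11000
00010100
00000100
00011000
00000000
00000000
[25] 00110000
00011000
00v10100
00000100
00011000
00000000
00000000
[26] 00110000
00011000
0<110100
00000100
00011000
00000000
00000000
[27] 00110000
0^011000
01110100
00000100
00011000
00000000
00000000
[28] 00110000
01>11000
01110100
00000100
00011000
00000000
00000000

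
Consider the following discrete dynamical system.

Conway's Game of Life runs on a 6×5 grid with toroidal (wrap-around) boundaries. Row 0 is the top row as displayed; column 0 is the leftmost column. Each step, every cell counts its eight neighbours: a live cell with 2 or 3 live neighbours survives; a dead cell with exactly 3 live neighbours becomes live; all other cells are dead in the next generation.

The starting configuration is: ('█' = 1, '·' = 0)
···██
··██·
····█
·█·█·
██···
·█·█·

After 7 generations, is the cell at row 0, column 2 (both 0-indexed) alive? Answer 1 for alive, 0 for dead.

0

0) ···██
··██·
····█
·█·█·
██···
·█·█·
1) ····█
··█··
····█
·██·█
██··█
·█·█·
2) ··██·
···█·
███··
·██·█
····█
·███·
3) ·█··█
···██
█···█
··█·█
····█
·█··█
4) ··█·█
···█·
█····
····█
····█
···██
5) ··█·█
···██
····█
█···█
█···█
█···█
6) ·····
█···█
·····
···█·
·█·█·
·█···
7) █····
·····
····█
··█··
·····
··█··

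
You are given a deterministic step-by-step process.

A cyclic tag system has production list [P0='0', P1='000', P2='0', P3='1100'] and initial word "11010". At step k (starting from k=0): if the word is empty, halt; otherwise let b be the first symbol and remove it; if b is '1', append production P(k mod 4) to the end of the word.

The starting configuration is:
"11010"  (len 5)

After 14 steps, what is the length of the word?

3

[0] "11010"  (len 5)
[1] "10100"  (len 5)
[2] "0100000"  (len 7)
[3] "100000"  (len 6)
[4] "000001100"  (len 9)
[5] "00001100"  (len 8)
[6] "0001100"  (len 7)
[7] "001100"  (len 6)
[8] "01100"  (len 5)
[9] "1100"  (len 4)
[10] "100000"  (len 6)
[11] "000000"  (len 6)
[12] "00000"  (len 5)
[13] "0000"  (len 4)
[14] "000"  (len 3)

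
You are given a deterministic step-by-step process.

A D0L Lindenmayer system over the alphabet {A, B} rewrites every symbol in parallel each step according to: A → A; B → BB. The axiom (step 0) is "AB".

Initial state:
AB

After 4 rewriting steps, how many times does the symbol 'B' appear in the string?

16

k=0  AB
k=1  ABB
k=2  ABBBB
k=3  ABBBBBBBB
k=4  ABBBBBBBBBBBBBBBB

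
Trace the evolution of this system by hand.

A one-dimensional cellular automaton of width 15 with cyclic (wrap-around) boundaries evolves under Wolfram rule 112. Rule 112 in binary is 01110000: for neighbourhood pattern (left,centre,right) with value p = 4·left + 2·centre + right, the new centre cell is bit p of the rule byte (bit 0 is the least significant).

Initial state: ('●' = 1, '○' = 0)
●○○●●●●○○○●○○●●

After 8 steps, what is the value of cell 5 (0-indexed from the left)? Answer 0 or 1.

0

gen 0: ●○○●●●●○○○●○○●●
gen 1: ●●○○○○●●○○○●○○○
gen 2: ○●●○○○○●●○○○●○○
gen 3: ○○●●○○○○●●○○○●○
gen 4: ○○○●●○○○○●●○○○●
gen 5: ●○○○●●○○○○●●○○○
gen 6: ○●○○○●●○○○○●●○○
gen 7: ○○●○○○●●○○○○●●○
gen 8: ○○○●○○○●●○○○○●●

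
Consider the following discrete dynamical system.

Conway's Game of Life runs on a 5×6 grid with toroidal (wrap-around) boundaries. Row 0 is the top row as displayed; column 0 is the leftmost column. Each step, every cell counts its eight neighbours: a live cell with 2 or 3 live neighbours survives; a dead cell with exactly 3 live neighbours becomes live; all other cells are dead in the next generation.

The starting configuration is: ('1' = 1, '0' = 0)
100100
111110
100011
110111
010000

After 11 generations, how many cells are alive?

3

k=0  100100
111110
100011
110111
010000
k=1  100111
001000
000000
011100
010100
k=2  110111
000111
010100
010100
010001
k=3  010100
010000
100100
010010
010101
k=4  010010
110000
111000
010111
010100
k=5  010000
000001
000110
000111
010101
k=6  001010
000010
000100
100001
000101
k=7  000011
000010
000011
100001
100101
k=8  100100
000100
100010
000000
000000
k=9  000000
000111
000000
000000
000000
k=10  000010
000010
000010
000000
000000
k=11  000000
000111
000000
000000
000000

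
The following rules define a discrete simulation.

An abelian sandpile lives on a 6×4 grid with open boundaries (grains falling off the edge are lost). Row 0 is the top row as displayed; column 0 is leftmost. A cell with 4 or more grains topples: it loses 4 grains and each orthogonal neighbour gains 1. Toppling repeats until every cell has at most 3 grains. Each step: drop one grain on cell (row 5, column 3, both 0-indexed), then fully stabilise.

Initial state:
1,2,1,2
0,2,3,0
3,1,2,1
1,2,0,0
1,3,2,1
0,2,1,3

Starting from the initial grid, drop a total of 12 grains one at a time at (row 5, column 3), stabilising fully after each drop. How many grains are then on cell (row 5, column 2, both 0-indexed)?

step 0: 1,2,1,2
0,2,3,0
3,1,2,1
1,2,0,0
1,3,2,1
0,2,1,3
step 1: 1,2,1,2
0,2,3,0
3,1,2,1
1,2,0,0
1,3,2,2
0,2,2,0
step 2: 1,2,1,2
0,2,3,0
3,1,2,1
1,2,0,0
1,3,2,2
0,2,2,1
step 3: 1,2,1,2
0,2,3,0
3,1,2,1
1,2,0,0
1,3,2,2
0,2,2,2
step 4: 1,2,1,2
0,2,3,0
3,1,2,1
1,2,0,0
1,3,2,2
0,2,2,3
step 5: 1,2,1,2
0,2,3,0
3,1,2,1
1,2,0,0
1,3,2,3
0,2,3,0
step 6: 1,2,1,2
0,2,3,0
3,1,2,1
1,2,0,0
1,3,2,3
0,2,3,1
step 7: 1,2,1,2
0,2,3,0
3,1,2,1
1,2,0,0
1,3,2,3
0,2,3,2
step 8: 1,2,1,2
0,2,3,0
3,1,2,1
1,2,0,0
1,3,2,3
0,2,3,3
step 9: 1,2,1,2
0,2,3,0
3,1,2,1
1,3,1,1
2,1,1,1
1,0,2,2
step 10: 1,2,1,2
0,2,3,0
3,1,2,1
1,3,1,1
2,1,1,1
1,0,2,3
step 11: 1,2,1,2
0,2,3,0
3,1,2,1
1,3,1,1
2,1,1,2
1,0,3,0
step 12: 1,2,1,2
0,2,3,0
3,1,2,1
1,3,1,1
2,1,1,2
1,0,3,1

3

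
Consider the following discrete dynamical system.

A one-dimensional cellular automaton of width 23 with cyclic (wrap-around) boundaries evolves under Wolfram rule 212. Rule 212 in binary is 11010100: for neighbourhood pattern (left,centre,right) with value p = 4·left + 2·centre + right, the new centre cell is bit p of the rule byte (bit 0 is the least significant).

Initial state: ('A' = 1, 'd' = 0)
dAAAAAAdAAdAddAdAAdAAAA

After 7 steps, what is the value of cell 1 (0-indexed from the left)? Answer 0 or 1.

[0] dAAAAAAdAAdAddAdAAdAAAA
[1] ddAAAAAddAdAAdAddAddAAA
[2] AddAAAAAdAddAdAAdAAddAA
[3] AAddAAAAdAAdAddAddAAddA
[4] AAAddAAAddAdAAdAAddAAdd
[5] dAAAddAAAdAddAddAAddAAd
[6] ddAAAddAAdAAdAAddAAddAA
[7] AddAAAddAddAddAAddAAddA

0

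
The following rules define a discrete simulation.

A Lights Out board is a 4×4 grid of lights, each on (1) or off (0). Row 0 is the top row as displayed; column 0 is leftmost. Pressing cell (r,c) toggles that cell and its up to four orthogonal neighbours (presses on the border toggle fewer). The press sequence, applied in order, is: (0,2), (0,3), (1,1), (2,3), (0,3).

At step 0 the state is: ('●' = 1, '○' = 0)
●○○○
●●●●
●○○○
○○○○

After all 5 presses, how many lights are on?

9

gen 0: ●○○○
●●●●
●○○○
○○○○
gen 1: ●●●●
●●○●
●○○○
○○○○
gen 2: ●●○○
●●○○
●○○○
○○○○
gen 3: ●○○○
○○●○
●●○○
○○○○
gen 4: ●○○○
○○●●
●●●●
○○○●
gen 5: ●○●●
○○●○
●●●●
○○○●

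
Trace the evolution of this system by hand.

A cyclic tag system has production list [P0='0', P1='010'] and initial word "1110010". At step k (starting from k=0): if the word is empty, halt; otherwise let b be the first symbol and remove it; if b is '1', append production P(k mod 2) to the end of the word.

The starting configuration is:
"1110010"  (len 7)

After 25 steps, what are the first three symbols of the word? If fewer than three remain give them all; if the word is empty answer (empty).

0) "1110010"  (len 7)
1) "1100100"  (len 7)
2) "100100010"  (len 9)
3) "001000100"  (len 9)
4) "01000100"  (len 8)
5) "1000100"  (len 7)
6) "000100010"  (len 9)
7) "00100010"  (len 8)
8) "0100010"  (len 7)
9) "100010"  (len 6)
10) "00010010"  (len 8)
11) "0010010"  (len 7)
12) "010010"  (len 6)
13) "10010"  (len 5)
14) "0010010"  (len 7)
15) "010010"  (len 6)
16) "10010"  (len 5)
17) "00100"  (len 5)
18) "0100"  (len 4)
19) "100"  (len 3)
20) "00010"  (len 5)
21) "0010"  (len 4)
22) "010"  (len 3)
23) "10"  (len 2)
24) "0010"  (len 4)
25) "010"  (len 3)

010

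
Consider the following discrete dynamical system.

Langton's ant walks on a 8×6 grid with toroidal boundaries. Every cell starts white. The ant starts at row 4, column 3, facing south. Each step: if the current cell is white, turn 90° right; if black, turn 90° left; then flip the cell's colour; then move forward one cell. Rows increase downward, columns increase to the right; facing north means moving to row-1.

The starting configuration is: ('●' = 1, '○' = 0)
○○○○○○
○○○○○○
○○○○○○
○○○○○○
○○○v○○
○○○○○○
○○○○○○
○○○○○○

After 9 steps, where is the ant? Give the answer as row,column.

step 0: ○○○○○○
○○○○○○
○○○○○○
○○○○○○
○○○v○○
○○○○○○
○○○○○○
○○○○○○
step 1: ○○○○○○
○○○○○○
○○○○○○
○○○○○○
○○<●○○
○○○○○○
○○○○○○
○○○○○○
step 2: ○○○○○○
○○○○○○
○○○○○○
○○^○○○
○○●●○○
○○○○○○
○○○○○○
○○○○○○
step 3: ○○○○○○
○○○○○○
○○○○○○
○○●>○○
○○●●○○
○○○○○○
○○○○○○
○○○○○○
step 4: ○○○○○○
○○○○○○
○○○○○○
○○●●○○
○○●v○○
○○○○○○
○○○○○○
○○○○○○
step 5: ○○○○○○
○○○○○○
○○○○○○
○○●●○○
○○●○>○
○○○○○○
○○○○○○
○○○○○○
step 6: ○○○○○○
○○○○○○
○○○○○○
○○●●○○
○○●○●○
○○○○v○
○○○○○○
○○○○○○
step 7: ○○○○○○
○○○○○○
○○○○○○
○○●●○○
○○●○●○
○○○<●○
○○○○○○
○○○○○○
step 8: ○○○○○○
○○○○○○
○○○○○○
○○●●○○
○○●^●○
○○○●●○
○○○○○○
○○○○○○
step 9: ○○○○○○
○○○○○○
○○○○○○
○○●●○○
○○●●>○
○○○●●○
○○○○○○
○○○○○○

4,4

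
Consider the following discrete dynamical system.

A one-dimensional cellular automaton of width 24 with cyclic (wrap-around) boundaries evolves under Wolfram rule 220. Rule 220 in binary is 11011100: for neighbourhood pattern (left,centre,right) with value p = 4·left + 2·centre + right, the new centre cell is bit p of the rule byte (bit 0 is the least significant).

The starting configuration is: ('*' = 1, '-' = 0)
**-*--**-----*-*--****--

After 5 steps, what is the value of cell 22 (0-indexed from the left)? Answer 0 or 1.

t=0: **-*--**-----*-*--****--
t=1: **-**-***----*-**-*****-
t=2: **-**-****---*-**-*****-
t=3: **-**-*****--*-**-*****-
t=4: **-**-******-*-**-*****-
t=5: **-**-******-*-**-*****-

1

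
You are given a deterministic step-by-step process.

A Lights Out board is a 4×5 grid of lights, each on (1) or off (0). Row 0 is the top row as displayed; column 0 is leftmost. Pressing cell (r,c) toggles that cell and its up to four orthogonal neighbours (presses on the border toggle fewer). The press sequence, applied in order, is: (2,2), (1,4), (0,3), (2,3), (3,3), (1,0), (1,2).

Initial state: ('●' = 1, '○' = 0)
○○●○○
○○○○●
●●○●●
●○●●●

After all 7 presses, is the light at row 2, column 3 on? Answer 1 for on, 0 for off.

0

k=0  ○○●○○
○○○○●
●●○●●
●○●●●
k=1  ○○●○○
○○●○●
●○●○●
●○○●●
k=2  ○○●○●
○○●●○
●○●○○
●○○●●
k=3  ○○○●○
○○●○○
●○●○○
●○○●●
k=4  ○○○●○
○○●●○
●○○●●
●○○○●
k=5  ○○○●○
○○●●○
●○○○●
●○●●○
k=6  ●○○●○
●●●●○
○○○○●
●○●●○
k=7  ●○●●○
●○○○○
○○●○●
●○●●○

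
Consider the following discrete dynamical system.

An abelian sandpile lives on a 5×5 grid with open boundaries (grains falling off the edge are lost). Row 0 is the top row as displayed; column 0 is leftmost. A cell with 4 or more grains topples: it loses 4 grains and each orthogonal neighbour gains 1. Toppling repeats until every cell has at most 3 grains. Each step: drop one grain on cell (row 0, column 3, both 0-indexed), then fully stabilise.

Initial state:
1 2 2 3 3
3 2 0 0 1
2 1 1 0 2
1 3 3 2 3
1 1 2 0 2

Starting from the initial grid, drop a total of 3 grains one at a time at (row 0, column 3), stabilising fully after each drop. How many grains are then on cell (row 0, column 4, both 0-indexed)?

k=0  1 2 2 3 3
3 2 0 0 1
2 1 1 0 2
1 3 3 2 3
1 1 2 0 2
k=1  1 2 3 1 0
3 2 0 1 2
2 1 1 0 2
1 3 3 2 3
1 1 2 0 2
k=2  1 2 3 2 0
3 2 0 1 2
2 1 1 0 2
1 3 3 2 3
1 1 2 0 2
k=3  1 2 3 3 0
3 2 0 1 2
2 1 1 0 2
1 3 3 2 3
1 1 2 0 2

0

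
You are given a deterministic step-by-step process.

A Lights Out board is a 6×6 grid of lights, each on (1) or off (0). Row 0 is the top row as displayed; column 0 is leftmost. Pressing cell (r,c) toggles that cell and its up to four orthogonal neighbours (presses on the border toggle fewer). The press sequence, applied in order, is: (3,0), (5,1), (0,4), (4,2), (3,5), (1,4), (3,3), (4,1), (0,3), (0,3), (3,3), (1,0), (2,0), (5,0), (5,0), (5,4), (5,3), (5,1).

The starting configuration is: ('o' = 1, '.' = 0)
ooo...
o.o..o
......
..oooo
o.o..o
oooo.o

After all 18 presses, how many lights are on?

t=0: ooo...
o.o..o
......
..oooo
o.o..o
oooo.o
t=1: ooo...
o.o..o
o.....
oooooo
..o..o
oooo.o
t=2: ooo...
o.o..o
o.....
oooooo
.oo..o
...o.o
t=3: oooooo
o.o.oo
o.....
oooooo
.oo..o
...o.o
t=4: oooooo
o.o.oo
o.....
oo.ooo
...o.o
..oo.o
t=5: oooooo
o.o.oo
o....o
oo.o..
...o..
..oo.o
t=6: oooo.o
o.oo..
o...oo
oo.o..
...o..
..oo.o
t=7: oooo.o
o.oo..
o..ooo
ooo.o.
......
..oo.o
t=8: oooo.o
o.oo..
o..ooo
o.o.o.
ooo...
.ooo.o
t=9: oo..oo
o.o...
o..ooo
o.o.o.
ooo...
.ooo.o
t=10: oooo.o
o.oo..
o..ooo
o.o.o.
ooo...
.ooo.o
t=11: oooo.o
o.oo..
o...oo
o..o..
oooo..
.ooo.o
t=12: .ooo.o
.ooo..
....oo
o..o..
oooo..
.ooo.o
t=13: .ooo.o
oooo..
oo..oo
...o..
oooo..
.ooo.o
t=14: .ooo.o
oooo..
oo..oo
...o..
.ooo..
o.oo.o
t=15: .ooo.o
oooo..
oo..oo
...o..
oooo..
.ooo.o
t=16: .ooo.o
oooo..
oo..oo
...o..
ooooo.
.oo.o.
t=17: .ooo.o
oooo..
oo..oo
...o..
ooo.o.
.o.o..
t=18: .ooo.o
oooo..
oo..oo
...o..
o.o.o.
o.oo..

19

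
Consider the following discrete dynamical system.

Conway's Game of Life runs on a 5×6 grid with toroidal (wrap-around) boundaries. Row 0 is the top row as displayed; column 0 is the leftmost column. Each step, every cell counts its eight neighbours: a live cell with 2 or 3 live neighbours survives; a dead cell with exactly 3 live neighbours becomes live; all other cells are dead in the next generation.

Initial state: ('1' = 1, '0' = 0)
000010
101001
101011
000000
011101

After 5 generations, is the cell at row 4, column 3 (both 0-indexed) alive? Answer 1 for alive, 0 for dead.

1

gen 0: 000010
101001
101011
000000
011101
gen 1: 000010
100000
100110
000000
001110
gen 2: 000011
000110
000001
001001
000110
gen 3: 000001
000100
000101
000101
000100
gen 4: 000010
000000
001100
001100
000000
gen 5: 000000
000100
001100
001100
000100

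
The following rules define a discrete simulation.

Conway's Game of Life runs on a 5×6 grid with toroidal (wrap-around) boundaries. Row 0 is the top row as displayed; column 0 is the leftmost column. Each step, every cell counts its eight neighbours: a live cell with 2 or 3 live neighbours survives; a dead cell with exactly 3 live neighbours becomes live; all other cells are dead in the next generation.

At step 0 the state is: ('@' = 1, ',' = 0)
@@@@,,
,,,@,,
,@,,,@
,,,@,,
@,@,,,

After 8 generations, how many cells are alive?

step 0: @@@@,,
,,,@,,
,@,,,@
,,,@,,
@,@,,,
step 1: @,,@,,
,,,@@,
,,@,@,
@@@,,,
@,,,,,
step 2: ,,,@@@
,,@,@@
,,@,@@
@,@@,@
@,@,,@
step 3: ,@@,,,
@,@,,,
,,@,,,
,,@,,,
,,@,,,
step 4: ,,@@,,
,,@@,,
,,@@,,
,@@@,,
,,@@,,
step 5: ,@,,@,
,@,,@,
,,,,@,
,@,,@,
,,,,@,
step 6: ,,,@@@
,,,@@@
,,,@@@
,,,@@@
,,,@@@
step 7: @,@,,,
@,@,,,
@,@,,,
@,@,,,
@,@,,,
step 8: @,@@,@
@,@@,@
@,@@,@
@,@@,@
@,@@,@

20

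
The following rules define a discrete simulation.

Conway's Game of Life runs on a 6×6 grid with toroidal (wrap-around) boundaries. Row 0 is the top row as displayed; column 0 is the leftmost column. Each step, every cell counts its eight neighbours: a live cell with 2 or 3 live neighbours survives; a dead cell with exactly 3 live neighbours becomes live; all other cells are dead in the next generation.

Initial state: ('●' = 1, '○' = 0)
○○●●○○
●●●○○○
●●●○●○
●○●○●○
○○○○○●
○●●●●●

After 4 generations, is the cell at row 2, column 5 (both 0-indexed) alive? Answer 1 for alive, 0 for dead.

1

k=0  ○○●●○○
●●●○○○
●●●○●○
●○●○●○
○○○○○●
○●●●●●
k=1  ○○○○○●
●○○○○●
○○○○○○
●○●○●○
○○○○○○
●●○○○●
k=2  ○●○○●○
●○○○○●
●●○○○○
○○○○○○
○○○○○○
●○○○○●
k=3  ○●○○●○
○○○○○●
●●○○○●
○○○○○○
○○○○○○
●○○○○●
k=4  ○○○○●○
○●○○●●
●○○○○●
●○○○○○
○○○○○○
●○○○○●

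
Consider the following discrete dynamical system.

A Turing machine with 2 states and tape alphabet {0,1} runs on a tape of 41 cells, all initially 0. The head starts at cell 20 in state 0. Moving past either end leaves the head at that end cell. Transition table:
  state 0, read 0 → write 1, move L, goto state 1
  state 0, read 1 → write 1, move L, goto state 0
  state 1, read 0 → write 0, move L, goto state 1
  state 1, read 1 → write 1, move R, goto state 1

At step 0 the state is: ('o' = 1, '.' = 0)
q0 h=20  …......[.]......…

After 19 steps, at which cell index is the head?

0) q0 h=20  …......[.]......…
1) q1 h=19  …......[.]o.....…
2) q1 h=18  …......[.].o....…
3) q1 h=17  …......[.]..o...…
4) q1 h=16  …......[.]...o..…
5) q1 h=15  …......[.]....o.…
6) q1 h=14  …......[.].....o…
7) q1 h=13  …......[.]......…
8) q1 h=12  …......[.]......…
9) q1 h=11  …......[.]......…
10) q1 h=10  …......[.]......…
11) q1 h= 9  …......[.]......…
12) q1 h= 8  …......[.]......…
13) q1 h= 7  …......[.]......…
14) q1 h= 6  |......[.]......…
15) q1 h= 5  |.....[.]......…
16) q1 h= 4  |....[.]......…
17) q1 h= 3  |...[.]......…
18) q1 h= 2  |..[.]......…
19) q1 h= 1  |.[.]......…

1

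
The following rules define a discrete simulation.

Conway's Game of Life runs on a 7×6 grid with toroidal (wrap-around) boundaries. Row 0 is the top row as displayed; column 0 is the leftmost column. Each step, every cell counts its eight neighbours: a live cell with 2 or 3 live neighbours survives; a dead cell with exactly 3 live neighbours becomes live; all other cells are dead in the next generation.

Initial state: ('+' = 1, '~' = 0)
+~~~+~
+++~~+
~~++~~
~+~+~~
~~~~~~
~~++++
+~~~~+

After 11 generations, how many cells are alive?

t=0: +~~~+~
+++~~+
~~++~~
~+~+~~
~~~~~~
~~++++
+~~~~+
t=1: ~~~~+~
+~+~++
~~~++~
~~~+~~
~~~~~~
+~~+++
++~~~~
t=2: ~~~++~
~~~~~~
~~+~~~
~~~++~
~~~+~+
++~~++
++~+~~
t=3: ~~+++~
~~~+~~
~~~+~~
~~+++~
~~++~~
~+~+~~
~+~+~~
t=4: ~~~~+~
~~~~~~
~~~~~~
~~~~+~
~+~~~~
~+~++~
~+~~~~
t=5: ~~~~~~
~~~~~~
~~~~~~
~~~~~~
~~+++~
++~~~~
~~+++~
t=6: ~~~+~~
~~~~~~
~~~~~~
~~~+~~
~+++~~
~+~~~+
~+++~~
t=7: ~~~+~~
~~~~~~
~~~~~~
~~~+~~
++~++~
~~~~+~
++~++~
t=8: ~~+++~
~~~~~~
~~~~~~
~~+++~
~~++++
~~~~~~
~~++++
t=9: ~~+~~+
~~~+~~
~~~+~~
~~+~~+
~~+~~+
~~~~~~
~~+~~+
t=10: ~~+++~
~~+++~
~~+++~
~~+++~
~~~~~~
~~~~~~
~~~~~~
t=11: ~~+~+~
~+~~~+
~+~~~+
~~+~+~
~~~+~~
~~~~~~
~~~+~~

10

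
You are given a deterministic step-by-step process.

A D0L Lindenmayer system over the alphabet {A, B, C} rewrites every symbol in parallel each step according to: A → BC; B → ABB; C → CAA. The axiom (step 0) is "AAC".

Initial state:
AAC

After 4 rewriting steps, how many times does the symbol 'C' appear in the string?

gen 0: AAC
gen 1: BCBCCAA
gen 2: ABBCAAABBCAACAABCBC
gen 3: BCABBABBCAABCBCBCABBABBCAABCBCCAABCBCABBCAAABBCAA
gen 4: ABBCAABCABBABBBCABBABBCAABCBCABBCAAABBCAAABBCAABCABBABBBCA…CAAABBCAACAABCBCABBCAAABBCAABCABBABBCAABCBCBCABBABBCAABCBC  (len 131)

29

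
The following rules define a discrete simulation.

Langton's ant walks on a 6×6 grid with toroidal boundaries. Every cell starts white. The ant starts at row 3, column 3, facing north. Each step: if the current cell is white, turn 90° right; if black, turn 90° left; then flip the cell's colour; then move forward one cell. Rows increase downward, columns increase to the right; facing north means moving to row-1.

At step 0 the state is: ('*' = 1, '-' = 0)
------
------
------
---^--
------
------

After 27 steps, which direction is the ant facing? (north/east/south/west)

gen 0: ------
------
------
---^--
------
------
gen 1: ------
------
------
---*>-
------
------
gen 2: ------
------
------
---**-
----v-
------
gen 3: ------
------
------
---**-
---<*-
------
gen 4: ------
------
------
---^*-
---**-
------
gen 5: ------
------
------
--<-*-
---**-
------
gen 6: ------
------
--^---
--*-*-
---**-
------
gen 7: ------
------
--*>--
--*-*-
---**-
------
gen 8: ------
------
--**--
--*v*-
---**-
------
gen 9: ------
------
--**--
--<**-
---**-
------
gen 10: ------
------
--**--
---**-
--v**-
------
gen 11: ------
------
--**--
---**-
-<***-
------
gen 12: ------
------
--**--
-^-**-
-****-
------
gen 13: ------
------
--**--
-*>**-
-****-
------
gen 14: ------
------
--**--
-****-
-*v**-
------
gen 15: ------
------
--**--
-****-
-*->*-
------
gen 16: ------
------
--**--
-**^*-
-*--*-
------
gen 17: ------
------
--**--
-*<-*-
-*--*-
------
gen 18: ------
------
--**--
-*--*-
-*v-*-
------
gen 19: ------
------
--**--
-*--*-
-<*-*-
------
gen 20: ------
------
--**--
-*--*-
--*-*-
-v----
gen 21: ------
------
--**--
-*--*-
--*-*-
<*----
gen 22: ------
------
--**--
-*--*-
^-*-*-
**----
gen 23: ------
------
--**--
-*--*-
*>*-*-
**----
gen 24: ------
------
--**--
-*--*-
***-*-
*v----
gen 25: ------
------
--**--
-*--*-
***-*-
*->---
gen 26: --v---
------
--**--
-*--*-
***-*-
*-*---
gen 27: -<*---
------
--**--
-*--*-
***-*-
*-*---

west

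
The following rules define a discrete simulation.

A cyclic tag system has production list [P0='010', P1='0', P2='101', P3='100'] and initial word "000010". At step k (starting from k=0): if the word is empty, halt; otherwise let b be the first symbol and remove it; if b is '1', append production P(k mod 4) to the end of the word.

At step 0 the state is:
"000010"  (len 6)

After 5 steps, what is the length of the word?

4

gen 0: "000010"  (len 6)
gen 1: "00010"  (len 5)
gen 2: "0010"  (len 4)
gen 3: "010"  (len 3)
gen 4: "10"  (len 2)
gen 5: "0010"  (len 4)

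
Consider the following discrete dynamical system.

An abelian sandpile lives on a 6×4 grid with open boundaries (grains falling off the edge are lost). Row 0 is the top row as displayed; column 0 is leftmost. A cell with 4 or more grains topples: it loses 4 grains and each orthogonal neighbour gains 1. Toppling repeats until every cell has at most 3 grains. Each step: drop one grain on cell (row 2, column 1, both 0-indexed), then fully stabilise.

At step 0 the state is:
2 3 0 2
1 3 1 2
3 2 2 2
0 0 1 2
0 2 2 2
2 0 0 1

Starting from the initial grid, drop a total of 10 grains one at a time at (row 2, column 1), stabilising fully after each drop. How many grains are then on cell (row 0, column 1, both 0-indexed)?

0

[0] 2 3 0 2
1 3 1 2
3 2 2 2
0 0 1 2
0 2 2 2
2 0 0 1
[1] 2 3 0 2
1 3 1 2
3 3 2 2
0 0 1 2
0 2 2 2
2 0 0 1
[2] 3 0 1 2
3 1 2 2
0 2 3 2
1 1 1 2
0 2 2 2
2 0 0 1
[3] 3 0 1 2
3 1 2 2
0 3 3 2
1 1 1 2
0 2 2 2
2 0 0 1
[4] 3 0 1 2
3 2 3 2
1 1 0 3
1 2 2 2
0 2 2 2
2 0 0 1
[5] 3 0 1 2
3 2 3 2
1 2 0 3
1 2 2 2
0 2 2 2
2 0 0 1
[6] 3 0 1 2
3 2 3 2
1 3 0 3
1 2 2 2
0 2 2 2
2 0 0 1
[7] 3 0 1 2
3 3 3 2
2 0 1 3
1 3 2 2
0 2 2 2
2 0 0 1
[8] 3 0 1 2
3 3 3 2
2 1 1 3
1 3 2 2
0 2 2 2
2 0 0 1
[9] 3 0 1 2
3 3 3 2
2 2 1 3
1 3 2 2
0 2 2 2
2 0 0 1
[10] 3 0 1 2
3 3 3 2
2 3 1 3
1 3 2 2
0 2 2 2
2 0 0 1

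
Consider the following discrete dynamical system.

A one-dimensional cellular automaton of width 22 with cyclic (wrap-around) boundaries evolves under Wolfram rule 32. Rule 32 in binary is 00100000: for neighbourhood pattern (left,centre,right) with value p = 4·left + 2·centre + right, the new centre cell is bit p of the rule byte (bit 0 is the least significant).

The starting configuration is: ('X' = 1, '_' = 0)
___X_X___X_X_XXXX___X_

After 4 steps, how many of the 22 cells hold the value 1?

0) ___X_X___X_X_XXXX___X_
1) ____X_____X_X_________
2) ___________X__________
3) ______________________
4) ______________________

0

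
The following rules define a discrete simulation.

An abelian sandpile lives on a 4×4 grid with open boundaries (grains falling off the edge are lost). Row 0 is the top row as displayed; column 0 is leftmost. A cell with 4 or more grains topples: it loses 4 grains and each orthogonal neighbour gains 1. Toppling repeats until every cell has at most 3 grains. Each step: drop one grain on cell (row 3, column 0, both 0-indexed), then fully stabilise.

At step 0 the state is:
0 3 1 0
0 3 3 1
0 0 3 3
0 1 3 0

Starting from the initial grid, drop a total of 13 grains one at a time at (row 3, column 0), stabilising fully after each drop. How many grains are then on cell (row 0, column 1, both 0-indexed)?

0) 0 3 1 0
0 3 3 1
0 0 3 3
0 1 3 0
1) 0 3 1 0
0 3 3 1
0 0 3 3
1 1 3 0
2) 0 3 1 0
0 3 3 1
0 0 3 3
2 1 3 0
3) 0 3 1 0
0 3 3 1
0 0 3 3
3 1 3 0
4) 0 3 1 0
0 3 3 1
1 0 3 3
0 2 3 0
5) 0 3 1 0
0 3 3 1
1 0 3 3
1 2 3 0
6) 0 3 1 0
0 3 3 1
1 0 3 3
2 2 3 0
7) 0 3 1 0
0 3 3 1
1 0 3 3
3 2 3 0
8) 0 3 1 0
0 3 3 1
2 0 3 3
0 3 3 0
9) 0 3 1 0
0 3 3 1
2 0 3 3
1 3 3 0
10) 0 3 1 0
0 3 3 1
2 0 3 3
2 3 3 0
11) 0 3 1 0
0 3 3 1
2 0 3 3
3 3 3 0
12) 1 0 3 0
1 1 1 3
3 3 2 0
1 1 1 2
13) 1 0 3 0
1 1 1 3
3 3 2 0
2 1 1 2

0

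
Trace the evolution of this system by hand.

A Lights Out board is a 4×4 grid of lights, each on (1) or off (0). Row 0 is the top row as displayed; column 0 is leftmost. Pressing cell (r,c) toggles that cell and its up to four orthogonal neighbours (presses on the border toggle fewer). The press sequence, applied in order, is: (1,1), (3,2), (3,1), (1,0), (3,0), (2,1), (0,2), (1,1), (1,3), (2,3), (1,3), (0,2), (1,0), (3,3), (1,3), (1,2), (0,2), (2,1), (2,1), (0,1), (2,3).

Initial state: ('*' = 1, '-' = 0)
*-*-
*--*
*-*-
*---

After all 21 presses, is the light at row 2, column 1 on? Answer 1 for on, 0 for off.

0

0) *-*-
*--*
*-*-
*---
1) ***-
-***
***-
*---
2) ***-
-***
**--
****
3) ***-
-***
*---
---*
4) -**-
*-**
----
---*
5) -**-
*-**
*---
**-*
6) -**-
****
-**-
*--*
7) ---*
**-*
-**-
*--*
8) -*-*
--**
--*-
*--*
9) -*--
----
--**
*--*
10) -*--
---*
----
*---
11) -*-*
--*-
---*
*---
12) --*-
----
---*
*---
13) *-*-
**--
*--*
*---
14) *-*-
**--
*---
*-**
15) *-**
****
*--*
*-**
16) *--*
*---
*-**
*-**
17) ***-
*-*-
*-**
*-**
18) ***-
***-
-*-*
****
19) ***-
*-*-
*-**
*-**
20) ----
***-
*-**
*-**
21) ----
****
*---
*-*-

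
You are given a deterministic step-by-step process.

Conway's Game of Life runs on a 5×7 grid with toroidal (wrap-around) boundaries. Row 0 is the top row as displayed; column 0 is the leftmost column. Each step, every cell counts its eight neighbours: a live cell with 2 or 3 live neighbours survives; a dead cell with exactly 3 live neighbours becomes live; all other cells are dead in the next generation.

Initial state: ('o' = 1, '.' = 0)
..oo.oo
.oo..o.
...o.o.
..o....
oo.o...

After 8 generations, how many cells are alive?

13

gen 0: ..oo.oo
.oo..o.
...o.o.
..o....
oo.o...
gen 1: ...o.oo
.o...o.
.o.oo..
.oooo..
oo.oo.o
gen 2: .o.o...
o..o.oo
oo...o.
.......
.o....o
gen 3: .o..oo.
.....o.
oo..oo.
.o....o
o.o....
gen 4: .o..ooo
oo.....
oo..oo.
..o..oo
o.o..oo
gen 5: ..o.o..
..o....
..o.oo.
..oo...
..oo...
gen 6: .oo....
.oo.oo.
.oo.o..
.o.....
.o..o..
gen 7: o...oo.
o...oo.
o...oo.
oo.o...
oo.....
gen 8: o...oo.
oo.o...
o..o.o.
..o.o..
..o.o..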